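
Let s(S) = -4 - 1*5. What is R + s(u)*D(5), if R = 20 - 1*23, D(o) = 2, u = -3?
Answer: -21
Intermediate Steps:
s(S) = -9 (s(S) = -4 - 5 = -9)
R = -3 (R = 20 - 23 = -3)
R + s(u)*D(5) = -3 - 9*2 = -3 - 18 = -21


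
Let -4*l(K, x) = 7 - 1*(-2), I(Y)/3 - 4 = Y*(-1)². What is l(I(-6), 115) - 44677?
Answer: -178717/4 ≈ -44679.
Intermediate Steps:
I(Y) = 12 + 3*Y (I(Y) = 12 + 3*(Y*(-1)²) = 12 + 3*(Y*1) = 12 + 3*Y)
l(K, x) = -9/4 (l(K, x) = -(7 - 1*(-2))/4 = -(7 + 2)/4 = -¼*9 = -9/4)
l(I(-6), 115) - 44677 = -9/4 - 44677 = -178717/4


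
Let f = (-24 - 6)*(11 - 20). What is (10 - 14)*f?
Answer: -1080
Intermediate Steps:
f = 270 (f = -30*(-9) = 270)
(10 - 14)*f = (10 - 14)*270 = -4*270 = -1080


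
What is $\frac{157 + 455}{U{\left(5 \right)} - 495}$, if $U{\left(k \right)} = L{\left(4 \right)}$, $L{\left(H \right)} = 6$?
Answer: $- \frac{204}{163} \approx -1.2515$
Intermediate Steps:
$U{\left(k \right)} = 6$
$\frac{157 + 455}{U{\left(5 \right)} - 495} = \frac{157 + 455}{6 - 495} = \frac{612}{-489} = 612 \left(- \frac{1}{489}\right) = - \frac{204}{163}$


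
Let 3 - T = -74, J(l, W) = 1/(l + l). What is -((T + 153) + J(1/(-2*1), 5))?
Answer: -229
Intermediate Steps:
J(l, W) = 1/(2*l)
T = 77 (T = 3 - 1*(-74) = 3 + 74 = 77)
-((T + 153) + J(1/(-2*1), 5)) = -((77 + 153) + 1/(2*(1/(-2*1)))) = -(230 + 1/(2*(1/(-2)))) = -(230 + 1/(2*(-1/2))) = -(230 + (1/2)*(-2)) = -(230 - 1) = -1*229 = -229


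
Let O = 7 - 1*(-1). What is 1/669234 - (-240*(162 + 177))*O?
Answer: 435591025921/669234 ≈ 6.5088e+5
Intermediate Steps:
O = 8 (O = 7 + 1 = 8)
1/669234 - (-240*(162 + 177))*O = 1/669234 - (-240*(162 + 177))*8 = 1/669234 - (-240*339)*8 = 1/669234 - (-81360)*8 = 1/669234 - 1*(-650880) = 1/669234 + 650880 = 435591025921/669234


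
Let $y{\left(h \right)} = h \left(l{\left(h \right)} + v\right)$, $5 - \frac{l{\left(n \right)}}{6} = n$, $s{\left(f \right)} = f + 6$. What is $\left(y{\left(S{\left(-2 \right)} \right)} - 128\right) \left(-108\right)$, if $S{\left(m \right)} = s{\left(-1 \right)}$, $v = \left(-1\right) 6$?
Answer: $17064$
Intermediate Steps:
$s{\left(f \right)} = 6 + f$
$l{\left(n \right)} = 30 - 6 n$
$v = -6$
$S{\left(m \right)} = 5$ ($S{\left(m \right)} = 6 - 1 = 5$)
$y{\left(h \right)} = h \left(24 - 6 h\right)$ ($y{\left(h \right)} = h \left(\left(30 - 6 h\right) - 6\right) = h \left(24 - 6 h\right)$)
$\left(y{\left(S{\left(-2 \right)} \right)} - 128\right) \left(-108\right) = \left(6 \cdot 5 \left(4 - 5\right) - 128\right) \left(-108\right) = \left(6 \cdot 5 \left(-1\right) - 128\right) \left(-108\right) = \left(-30 - 128\right) \left(-108\right) = \left(-158\right) \left(-108\right) = 17064$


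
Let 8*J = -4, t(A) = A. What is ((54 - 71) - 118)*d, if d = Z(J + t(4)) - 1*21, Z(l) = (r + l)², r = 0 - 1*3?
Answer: 11205/4 ≈ 2801.3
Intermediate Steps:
r = -3 (r = 0 - 3 = -3)
J = -½ (J = (⅛)*(-4) = -½ ≈ -0.50000)
Z(l) = (-3 + l)²
d = -83/4 (d = (-3 + (-½ + 4))² - 1*21 = (-3 + 7/2)² - 21 = (½)² - 21 = ¼ - 21 = -83/4 ≈ -20.750)
((54 - 71) - 118)*d = ((54 - 71) - 118)*(-83/4) = (-17 - 118)*(-83/4) = -135*(-83/4) = 11205/4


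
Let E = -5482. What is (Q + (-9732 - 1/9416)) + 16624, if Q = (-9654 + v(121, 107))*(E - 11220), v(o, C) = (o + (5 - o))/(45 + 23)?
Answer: 25811093273443/160072 ≈ 1.6125e+8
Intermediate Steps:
v(o, C) = 5/68
Q = 5482155917/34 (Q = (-9654 + 5/68)*(-5482 - 11220) = -656467/68*(-16702) = 5482155917/34 ≈ 1.6124e+8)
(Q + (-9732 - 1/9416)) + 16624 = (5482155917/34 + (-9732 - 1/9416)) + 16624 = (5482155917/34 - 91636513/9416) + 16624 = 25808432236515/160072 + 16624 = 25811093273443/160072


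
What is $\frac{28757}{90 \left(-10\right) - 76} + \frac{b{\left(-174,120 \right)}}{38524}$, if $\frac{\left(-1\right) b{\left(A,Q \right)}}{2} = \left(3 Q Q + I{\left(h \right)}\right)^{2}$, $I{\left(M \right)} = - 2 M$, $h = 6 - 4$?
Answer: $- \frac{910833433675}{9399856} \approx -96899.0$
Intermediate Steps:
$h = 2$
$b{\left(A,Q \right)} = - 2 \left(-4 + 3 Q^{2}\right)^{2}$ ($b{\left(A,Q \right)} = - 2 \left(3 Q Q - 4\right)^{2} = - 2 \left(3 Q^{2} - 4\right)^{2} = - 2 \left(-4 + 3 Q^{2}\right)^{2}$)
$\frac{28757}{90 \left(-10\right) - 76} + \frac{b{\left(-174,120 \right)}}{38524} = \frac{28757}{90 \left(-10\right) - 76} + \frac{\left(-2\right) \left(-4 + 3 \cdot 120^{2}\right)^{2}}{38524} = \frac{28757}{-900 - 76} + - 2 \left(-4 + 3 \cdot 14400\right)^{2} \cdot \frac{1}{38524} = \frac{28757}{-976} + - 2 \left(-4 + 43200\right)^{2} \cdot \frac{1}{38524} = 28757 \left(- \frac{1}{976}\right) + - 2 \cdot 43196^{2} \cdot \frac{1}{38524} = - \frac{28757}{976} + \left(-2\right) 1865894416 \cdot \frac{1}{38524} = - \frac{28757}{976} - \frac{932947208}{9631} = - \frac{910833433675}{9399856}$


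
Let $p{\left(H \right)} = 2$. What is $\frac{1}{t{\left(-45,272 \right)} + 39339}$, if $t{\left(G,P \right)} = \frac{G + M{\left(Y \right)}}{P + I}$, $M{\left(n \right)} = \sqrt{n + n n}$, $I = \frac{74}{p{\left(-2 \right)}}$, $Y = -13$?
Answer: $\frac{626018859}{24626864726380} - \frac{103 \sqrt{39}}{24626864726380} \approx 2.542 \cdot 10^{-5}$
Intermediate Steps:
$I = 37$ ($I = \frac{74}{2} = 74 \cdot \frac{1}{2} = 37$)
$M{\left(n \right)} = \sqrt{n + n^{2}}$
$t{\left(G,P \right)} = \frac{G + 2 \sqrt{39}}{37 + P}$ ($t{\left(G,P \right)} = \frac{G + \sqrt{- 13 \left(1 - 13\right)}}{P + 37} = \frac{G + \sqrt{\left(-13\right) \left(-12\right)}}{37 + P} = \frac{G + \sqrt{156}}{37 + P} = \frac{G + 2 \sqrt{39}}{37 + P}$)
$\frac{1}{t{\left(-45,272 \right)} + 39339} = \frac{1}{\frac{-45 + 2 \sqrt{39}}{37 + 272} + 39339} = \frac{1}{\frac{-45 + 2 \sqrt{39}}{309} + 39339} = \frac{1}{\left(- \frac{15}{103} + \frac{2 \sqrt{39}}{309}\right) + 39339} = \frac{1}{\frac{4051902}{103} + \frac{2 \sqrt{39}}{309}}$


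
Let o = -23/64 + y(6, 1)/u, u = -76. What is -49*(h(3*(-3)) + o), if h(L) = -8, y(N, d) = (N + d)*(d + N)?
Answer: 536501/1216 ≈ 441.20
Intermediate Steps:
y(N, d) = (N + d)² (y(N, d) = (N + d)*(N + d) = (N + d)²)
o = -1221/1216 (o = -23/64 + (6 + 1)²/(-76) = -23*1/64 + 7²*(-1/76) = -23/64 + 49*(-1/76) = -23/64 - 49/76 = -1221/1216 ≈ -1.0041)
-49*(h(3*(-3)) + o) = -49*(-8 - 1221/1216) = -49*(-10949/1216) = 536501/1216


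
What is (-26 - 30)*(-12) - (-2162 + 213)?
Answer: 2621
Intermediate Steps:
(-26 - 30)*(-12) - (-2162 + 213) = -56*(-12) - 1*(-1949) = 672 + 1949 = 2621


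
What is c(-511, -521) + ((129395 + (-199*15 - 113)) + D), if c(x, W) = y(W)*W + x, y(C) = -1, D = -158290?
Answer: -31983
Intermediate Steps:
c(x, W) = x - W (c(x, W) = -W + x = x - W)
c(-511, -521) + ((129395 + (-199*15 - 113)) + D) = (-511 - 1*(-521)) + ((129395 + (-199*15 - 113)) - 158290) = (-511 + 521) + ((129395 + (-2985 - 113)) - 158290) = 10 + ((129395 - 3098) - 158290) = 10 + (126297 - 158290) = 10 - 31993 = -31983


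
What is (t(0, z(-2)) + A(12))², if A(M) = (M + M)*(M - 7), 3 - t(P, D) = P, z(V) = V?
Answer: 15129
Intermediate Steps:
t(P, D) = 3 - P
A(M) = 2*M*(-7 + M) (A(M) = (2*M)*(-7 + M) = 2*M*(-7 + M))
(t(0, z(-2)) + A(12))² = ((3 - 1*0) + 2*12*(-7 + 12))² = ((3 + 0) + 2*12*5)² = (3 + 120)² = 123² = 15129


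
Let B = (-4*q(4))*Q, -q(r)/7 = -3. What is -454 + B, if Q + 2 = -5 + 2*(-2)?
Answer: 470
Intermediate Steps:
q(r) = 21 (q(r) = -7*(-3) = 21)
Q = -11 (Q = -2 + (-5 + 2*(-2)) = -2 + (-5 - 4) = -2 - 9 = -11)
B = 924 (B = -4*21*(-11) = -84*(-11) = 924)
-454 + B = -454 + 924 = 470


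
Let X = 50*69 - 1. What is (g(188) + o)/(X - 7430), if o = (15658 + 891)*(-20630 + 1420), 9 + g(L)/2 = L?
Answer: 105968644/1327 ≈ 79856.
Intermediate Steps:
g(L) = -18 + 2*L
o = -317906290 (o = 16549*(-19210) = -317906290)
X = 3449 (X = 3450 - 1 = 3449)
(g(188) + o)/(X - 7430) = ((-18 + 2*188) - 317906290)/(3449 - 7430) = ((-18 + 376) - 317906290)/(-3981) = (358 - 317906290)*(-1/3981) = -317905932*(-1/3981) = 105968644/1327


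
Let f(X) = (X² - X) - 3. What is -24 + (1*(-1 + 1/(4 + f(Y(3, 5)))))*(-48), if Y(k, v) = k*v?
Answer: 5016/211 ≈ 23.773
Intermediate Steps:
f(X) = -3 + X² - X
-24 + (1*(-1 + 1/(4 + f(Y(3, 5)))))*(-48) = -24 + (1*(-1 + 1/(4 + (-3 + (3*5)² - 3*5))))*(-48) = -24 + (1*(-1 + 1/(4 + (-3 + 15² - 1*15))))*(-48) = -24 + (1*(-1 + 1/(4 + (-3 + 225 - 15))))*(-48) = -24 + (1*(-1 + 1/(4 + 207)))*(-48) = -24 + (1*(-1 + 1/211))*(-48) = -24 + (1*(-210/211))*(-48) = -24 - 210/211*(-48) = -24 + 10080/211 = 5016/211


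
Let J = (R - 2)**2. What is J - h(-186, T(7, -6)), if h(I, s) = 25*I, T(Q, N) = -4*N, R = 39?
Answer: 6019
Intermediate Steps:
J = 1369 (J = (39 - 2)**2 = 37**2 = 1369)
J - h(-186, T(7, -6)) = 1369 - 25*(-186) = 1369 - 1*(-4650) = 1369 + 4650 = 6019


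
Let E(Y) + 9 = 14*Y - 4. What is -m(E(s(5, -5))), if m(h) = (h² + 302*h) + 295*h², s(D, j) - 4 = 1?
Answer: -978918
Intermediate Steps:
s(D, j) = 5 (s(D, j) = 4 + 1 = 5)
E(Y) = -13 + 14*Y (E(Y) = -9 + (14*Y - 4) = -9 + (-4 + 14*Y) = -13 + 14*Y)
m(h) = 296*h² + 302*h
-m(E(s(5, -5))) = -2*(-13 + 14*5)*(151 + 148*(-13 + 14*5)) = -2*(-13 + 70)*(151 + 148*(-13 + 70)) = -2*57*(151 + 148*57) = -2*57*(151 + 8436) = -2*57*8587 = -1*978918 = -978918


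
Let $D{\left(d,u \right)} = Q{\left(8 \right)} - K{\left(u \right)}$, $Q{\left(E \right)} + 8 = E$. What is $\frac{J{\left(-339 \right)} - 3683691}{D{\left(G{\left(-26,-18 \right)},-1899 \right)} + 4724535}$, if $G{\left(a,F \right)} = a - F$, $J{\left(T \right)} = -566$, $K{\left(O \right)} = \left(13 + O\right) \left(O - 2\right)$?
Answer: $- \frac{3684257}{1139249} \approx -3.2339$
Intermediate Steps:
$K{\left(O \right)} = \left(-2 + O\right) \left(13 + O\right)$ ($K{\left(O \right)} = \left(13 + O\right) \left(-2 + O\right) = \left(-2 + O\right) \left(13 + O\right)$)
$Q{\left(E \right)} = -8 + E$
$D{\left(d,u \right)} = 26 - u^{2} - 11 u$ ($D{\left(d,u \right)} = \left(-8 + 8\right) - \left(-26 + u^{2} + 11 u\right) = 0 - \left(-26 + u^{2} + 11 u\right) = 26 - u^{2} - 11 u$)
$\frac{J{\left(-339 \right)} - 3683691}{D{\left(G{\left(-26,-18 \right)},-1899 \right)} + 4724535} = \frac{-566 - 3683691}{\left(26 - \left(-1899\right)^{2} - -20889\right) + 4724535} = - \frac{3684257}{\left(26 - 3606201 + 20889\right) + 4724535} = - \frac{3684257}{-3585286 + 4724535} = - \frac{3684257}{1139249}$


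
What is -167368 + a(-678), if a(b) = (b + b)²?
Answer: 1671368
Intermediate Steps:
a(b) = 4*b² (a(b) = (2*b)² = 4*b²)
-167368 + a(-678) = -167368 + 4*(-678)² = -167368 + 4*459684 = -167368 + 1838736 = 1671368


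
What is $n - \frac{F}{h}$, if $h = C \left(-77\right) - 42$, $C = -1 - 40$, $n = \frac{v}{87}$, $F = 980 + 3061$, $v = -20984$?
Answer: $- \frac{65716727}{271005} \approx -242.49$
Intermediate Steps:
$F = 4041$
$n = - \frac{20984}{87} \approx -241.2$
$C = -41$
$h = 3115$ ($h = \left(-41\right) \left(-77\right) - 42 = 3157 - 42 = 3115$)
$n - \frac{F}{h} = - \frac{20984}{87} - \frac{4041}{3115} = - \frac{65716727}{271005}$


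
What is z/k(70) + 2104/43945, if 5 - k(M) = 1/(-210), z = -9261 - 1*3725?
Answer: -119838440396/46186195 ≈ -2594.7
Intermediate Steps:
z = -12986 (z = -9261 - 3725 = -12986)
k(M) = 1051/210 (k(M) = 5 - 1/(-210) = 5 - 1*(-1/210) = 5 + 1/210 = 1051/210)
z/k(70) + 2104/43945 = -12986/1051/210 + 2104/43945 = -12986*210/1051 + 2104*(1/43945) = -2727060/1051 + 2104/43945 = -119838440396/46186195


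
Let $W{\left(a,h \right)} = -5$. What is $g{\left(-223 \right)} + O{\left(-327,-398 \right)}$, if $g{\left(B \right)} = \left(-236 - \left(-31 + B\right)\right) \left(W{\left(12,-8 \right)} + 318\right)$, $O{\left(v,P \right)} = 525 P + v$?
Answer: $-203643$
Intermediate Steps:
$O{\left(v,P \right)} = v + 525 P$
$g{\left(B \right)} = -64165 - 313 B$ ($g{\left(B \right)} = \left(-236 - \left(-31 + B\right)\right) \left(-5 + 318\right) = \left(-205 - B\right) 313 = -64165 - 313 B$)
$g{\left(-223 \right)} + O{\left(-327,-398 \right)} = \left(-64165 - -69799\right) + \left(-327 + 525 \left(-398\right)\right) = \left(-64165 + 69799\right) - 209277 = 5634 - 209277 = -203643$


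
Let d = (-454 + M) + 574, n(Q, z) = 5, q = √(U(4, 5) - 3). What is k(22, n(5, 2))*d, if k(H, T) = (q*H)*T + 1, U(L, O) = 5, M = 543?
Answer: 663 + 72930*√2 ≈ 1.0380e+5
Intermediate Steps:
q = √2 (q = √(5 - 3) = √2 ≈ 1.4142)
k(H, T) = 1 + H*T*√2 (k(H, T) = (√2*H)*T + 1 = (H*√2)*T + 1 = H*T*√2 + 1 = 1 + H*T*√2)
d = 663 (d = (-454 + 543) + 574 = 89 + 574 = 663)
k(22, n(5, 2))*d = (1 + 22*5*√2)*663 = (1 + 110*√2)*663 = 663 + 72930*√2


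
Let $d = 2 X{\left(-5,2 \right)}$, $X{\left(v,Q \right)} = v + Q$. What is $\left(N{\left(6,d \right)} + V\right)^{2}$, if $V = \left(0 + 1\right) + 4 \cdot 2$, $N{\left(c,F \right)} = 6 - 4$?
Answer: $121$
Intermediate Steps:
$X{\left(v,Q \right)} = Q + v$
$d = -6$ ($d = 2 \left(2 - 5\right) = 2 \left(-3\right) = -6$)
$N{\left(c,F \right)} = 2$
$V = 9$ ($V = 1 + 8 = 9$)
$\left(N{\left(6,d \right)} + V\right)^{2} = \left(2 + 9\right)^{2} = 11^{2} = 121$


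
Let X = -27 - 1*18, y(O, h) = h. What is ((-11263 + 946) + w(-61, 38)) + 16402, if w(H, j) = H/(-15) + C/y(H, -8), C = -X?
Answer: 730013/120 ≈ 6083.4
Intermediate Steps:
X = -45 (X = -27 - 18 = -45)
C = 45 (C = -1*(-45) = 45)
w(H, j) = -45/8 - H/15 (w(H, j) = H/(-15) + 45/(-8) = H*(-1/15) + 45*(-⅛) = -H/15 - 45/8 = -45/8 - H/15)
((-11263 + 946) + w(-61, 38)) + 16402 = ((-11263 + 946) + (-45/8 - 1/15*(-61))) + 16402 = (-10317 + (-45/8 + 61/15)) + 16402 = (-10317 - 187/120) + 16402 = -1238227/120 + 16402 = 730013/120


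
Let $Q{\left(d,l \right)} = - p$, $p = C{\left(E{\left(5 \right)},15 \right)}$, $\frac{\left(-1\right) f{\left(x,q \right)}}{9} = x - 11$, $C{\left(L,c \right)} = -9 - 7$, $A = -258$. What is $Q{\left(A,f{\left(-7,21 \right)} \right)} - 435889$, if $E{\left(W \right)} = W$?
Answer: $-435873$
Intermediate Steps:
$C{\left(L,c \right)} = -16$ ($C{\left(L,c \right)} = -9 - 7 = -16$)
$f{\left(x,q \right)} = 99 - 9 x$ ($f{\left(x,q \right)} = - 9 \left(x - 11\right) = - 9 \left(-11 + x\right) = 99 - 9 x$)
$p = -16$
$Q{\left(d,l \right)} = 16$ ($Q{\left(d,l \right)} = \left(-1\right) \left(-16\right) = 16$)
$Q{\left(A,f{\left(-7,21 \right)} \right)} - 435889 = 16 - 435889 = -435873$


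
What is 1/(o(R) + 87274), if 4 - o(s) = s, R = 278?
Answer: 1/87000 ≈ 1.1494e-5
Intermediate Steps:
o(s) = 4 - s
1/(o(R) + 87274) = 1/((4 - 1*278) + 87274) = 1/((4 - 278) + 87274) = 1/(-274 + 87274) = 1/87000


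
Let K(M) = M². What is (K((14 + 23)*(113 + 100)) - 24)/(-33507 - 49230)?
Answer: -20703379/27579 ≈ -750.69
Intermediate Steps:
(K((14 + 23)*(113 + 100)) - 24)/(-33507 - 49230) = (((14 + 23)*(113 + 100))² - 24)/(-33507 - 49230) = ((37*213)² - 24)/(-82737) = (7881² - 24)*(-1/82737) = (62110161 - 24)*(-1/82737) = 62110137*(-1/82737) = -20703379/27579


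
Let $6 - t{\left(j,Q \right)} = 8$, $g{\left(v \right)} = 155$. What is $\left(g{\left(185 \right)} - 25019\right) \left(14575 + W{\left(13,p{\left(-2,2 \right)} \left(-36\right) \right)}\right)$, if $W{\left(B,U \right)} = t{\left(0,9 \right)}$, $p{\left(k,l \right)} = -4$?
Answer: $-362343072$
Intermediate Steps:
$t{\left(j,Q \right)} = -2$ ($t{\left(j,Q \right)} = 6 - 8 = -2$)
$W{\left(B,U \right)} = -2$
$\left(g{\left(185 \right)} - 25019\right) \left(14575 + W{\left(13,p{\left(-2,2 \right)} \left(-36\right) \right)}\right) = \left(155 - 25019\right) \left(14575 - 2\right) = \left(-24864\right) 14573 = -362343072$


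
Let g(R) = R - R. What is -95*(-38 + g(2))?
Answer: 3610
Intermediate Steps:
g(R) = 0
-95*(-38 + g(2)) = -95*(-38 + 0) = -95*(-38) = 3610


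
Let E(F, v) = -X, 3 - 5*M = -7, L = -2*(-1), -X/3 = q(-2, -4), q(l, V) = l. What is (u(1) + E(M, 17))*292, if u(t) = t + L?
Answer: -876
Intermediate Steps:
X = 6 (X = -3*(-2) = 6)
L = 2
M = 2 (M = ⅗ - ⅕*(-7) = ⅗ + 7/5 = 2)
E(F, v) = -6 (E(F, v) = -1*6 = -6)
u(t) = 2 + t (u(t) = t + 2 = 2 + t)
(u(1) + E(M, 17))*292 = ((2 + 1) - 6)*292 = (3 - 6)*292 = -3*292 = -876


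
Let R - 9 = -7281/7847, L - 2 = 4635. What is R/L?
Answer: 63342/36386539 ≈ 0.0017408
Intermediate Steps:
L = 4637 (L = 2 + 4635 = 4637)
R = 63342/7847 (R = 9 - 7281/7847 = 63342/7847 ≈ 8.0721)
R/L = (63342/7847)/4637 = (63342/7847)*(1/4637) = 63342/36386539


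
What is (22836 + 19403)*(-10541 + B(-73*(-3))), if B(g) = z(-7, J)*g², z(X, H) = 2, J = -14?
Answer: 3606408059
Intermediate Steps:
B(g) = 2*g²
(22836 + 19403)*(-10541 + B(-73*(-3))) = (22836 + 19403)*(-10541 + 2*(-73*(-3))²) = 42239*(-10541 + 2*219²) = 42239*(-10541 + 2*47961) = 42239*(-10541 + 95922) = 42239*85381 = 3606408059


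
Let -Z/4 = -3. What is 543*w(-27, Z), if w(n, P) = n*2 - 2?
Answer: -30408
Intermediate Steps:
Z = 12 (Z = -4*(-3) = 12)
w(n, P) = -2 + 2*n (w(n, P) = 2*n - 2 = -2 + 2*n)
543*w(-27, Z) = 543*(-2 + 2*(-27)) = 543*(-2 - 54) = 543*(-56) = -30408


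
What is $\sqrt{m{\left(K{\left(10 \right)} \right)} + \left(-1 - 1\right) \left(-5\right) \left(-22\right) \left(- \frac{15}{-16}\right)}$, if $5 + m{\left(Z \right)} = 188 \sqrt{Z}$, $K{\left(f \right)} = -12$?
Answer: $\frac{\sqrt{-845 + 1504 i \sqrt{3}}}{2} \approx 15.385 + 21.165 i$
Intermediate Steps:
$m{\left(Z \right)} = -5 + 188 \sqrt{Z}$
$\sqrt{m{\left(K{\left(10 \right)} \right)} + \left(-1 - 1\right) \left(-5\right) \left(-22\right) \left(- \frac{15}{-16}\right)} = \sqrt{\left(-5 + 188 \sqrt{-12}\right) + \left(-1 - 1\right) \left(-5\right) \left(-22\right) \left(- \frac{15}{-16}\right)} = \sqrt{\left(-5 + 188 \cdot 2 i \sqrt{3}\right) + \left(-2\right) \left(-5\right) \left(-22\right) \left(\left(-15\right) \left(- \frac{1}{16}\right)\right)} = \sqrt{\left(-5 + 376 i \sqrt{3}\right) + 10 \left(-22\right) \frac{15}{16}} = \sqrt{\left(-5 + 376 i \sqrt{3}\right) - \frac{825}{4}} = \sqrt{- \frac{845}{4} + 376 i \sqrt{3}}$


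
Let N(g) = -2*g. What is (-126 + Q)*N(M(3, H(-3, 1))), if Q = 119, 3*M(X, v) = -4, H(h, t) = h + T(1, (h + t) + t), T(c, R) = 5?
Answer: -56/3 ≈ -18.667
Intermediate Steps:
H(h, t) = 5 + h (H(h, t) = h + 5 = 5 + h)
M(X, v) = -4/3 (M(X, v) = (⅓)*(-4) = -4/3)
(-126 + Q)*N(M(3, H(-3, 1))) = (-126 + 119)*(-2*(-4/3)) = -7*8/3 = -56/3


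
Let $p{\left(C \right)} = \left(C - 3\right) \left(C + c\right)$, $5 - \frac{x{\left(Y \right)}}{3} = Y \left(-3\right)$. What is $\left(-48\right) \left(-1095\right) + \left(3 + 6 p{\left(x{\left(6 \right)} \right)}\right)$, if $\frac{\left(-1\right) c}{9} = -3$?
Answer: $90579$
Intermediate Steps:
$c = 27$ ($c = \left(-9\right) \left(-3\right) = 27$)
$x{\left(Y \right)} = 15 + 9 Y$ ($x{\left(Y \right)} = 15 - 3 Y \left(-3\right) = 15 - 3 \left(- 3 Y\right) = 15 + 9 Y$)
$p{\left(C \right)} = \left(-3 + C\right) \left(27 + C\right)$ ($p{\left(C \right)} = \left(C - 3\right) \left(C + 27\right) = \left(-3 + C\right) \left(27 + C\right)$)
$\left(-48\right) \left(-1095\right) + \left(3 + 6 p{\left(x{\left(6 \right)} \right)}\right) = \left(-48\right) \left(-1095\right) + \left(3 + 6 \left(-81 + \left(15 + 9 \cdot 6\right)^{2} + 24 \left(15 + 9 \cdot 6\right)\right)\right) = 52560 + \left(3 + 6 \left(-81 + \left(15 + 54\right)^{2} + 24 \left(15 + 54\right)\right)\right) = 52560 + \left(3 + 6 \left(-81 + 69^{2} + 24 \cdot 69\right)\right) = 52560 + \left(3 + 6 \left(-81 + 4761 + 1656\right)\right) = 52560 + \left(3 + 6 \cdot 6336\right) = 52560 + \left(3 + 38016\right) = 52560 + 38019 = 90579$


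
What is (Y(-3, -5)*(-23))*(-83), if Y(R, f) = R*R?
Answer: 17181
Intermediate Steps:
Y(R, f) = R**2
(Y(-3, -5)*(-23))*(-83) = ((-3)**2*(-23))*(-83) = (9*(-23))*(-83) = -207*(-83) = 17181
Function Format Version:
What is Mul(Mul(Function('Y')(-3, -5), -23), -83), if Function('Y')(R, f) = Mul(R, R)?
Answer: 17181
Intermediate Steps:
Function('Y')(R, f) = Pow(R, 2)
Mul(Mul(Function('Y')(-3, -5), -23), -83) = Mul(Mul(Pow(-3, 2), -23), -83) = Mul(Mul(9, -23), -83) = Mul(-207, -83) = 17181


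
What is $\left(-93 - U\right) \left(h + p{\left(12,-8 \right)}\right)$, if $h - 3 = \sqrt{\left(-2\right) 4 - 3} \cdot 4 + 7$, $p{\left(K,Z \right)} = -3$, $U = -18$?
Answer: $-525 - 300 i \sqrt{11} \approx -525.0 - 994.99 i$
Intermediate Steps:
$h = 10 + 4 i \sqrt{11}$ ($h = 3 + \left(\sqrt{\left(-2\right) 4 - 3} \cdot 4 + 7\right) = 3 + \left(\sqrt{-8 - 3} \cdot 4 + 7\right) = 3 + \left(\sqrt{-11} \cdot 4 + 7\right) = 3 + \left(i \sqrt{11} \cdot 4 + 7\right) = 3 + \left(4 i \sqrt{11} + 7\right) = 3 + \left(7 + 4 i \sqrt{11}\right) = 10 + 4 i \sqrt{11} \approx 10.0 + 13.266 i$)
$\left(-93 - U\right) \left(h + p{\left(12,-8 \right)}\right) = \left(-93 - -18\right) \left(\left(10 + 4 i \sqrt{11}\right) - 3\right) = \left(-93 + 18\right) \left(7 + 4 i \sqrt{11}\right) = - 75 \left(7 + 4 i \sqrt{11}\right) = -525 - 300 i \sqrt{11}$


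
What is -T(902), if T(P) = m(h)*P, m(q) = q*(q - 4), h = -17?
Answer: -322014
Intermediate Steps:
m(q) = q*(-4 + q)
T(P) = 357*P (T(P) = (-17*(-4 - 17))*P = (-17*(-21))*P = 357*P)
-T(902) = -357*902 = -1*322014 = -322014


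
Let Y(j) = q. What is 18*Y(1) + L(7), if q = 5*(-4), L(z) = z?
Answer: -353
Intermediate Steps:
q = -20
Y(j) = -20
18*Y(1) + L(7) = 18*(-20) + 7 = -360 + 7 = -353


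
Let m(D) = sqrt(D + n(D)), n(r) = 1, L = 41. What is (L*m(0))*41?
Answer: 1681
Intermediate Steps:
m(D) = sqrt(1 + D) (m(D) = sqrt(D + 1) = sqrt(1 + D))
(L*m(0))*41 = (41*sqrt(1 + 0))*41 = (41*sqrt(1))*41 = (41*1)*41 = 41*41 = 1681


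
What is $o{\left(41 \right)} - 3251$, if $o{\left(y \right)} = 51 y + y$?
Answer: $-1119$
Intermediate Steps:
$o{\left(y \right)} = 52 y$
$o{\left(41 \right)} - 3251 = 52 \cdot 41 - 3251 = 2132 - 3251 = -1119$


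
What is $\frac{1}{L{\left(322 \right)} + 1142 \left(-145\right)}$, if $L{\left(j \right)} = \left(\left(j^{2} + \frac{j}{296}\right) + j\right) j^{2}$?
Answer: $\frac{37}{398997096299} \approx 9.2732 \cdot 10^{-11}$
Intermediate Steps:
$L{\left(j \right)} = j^{2} \left(j^{2} + \frac{297 j}{296}\right)$ ($L{\left(j \right)} = \left(\left(j^{2} + \frac{j}{296}\right) + j\right) j^{2} = \left(j^{2} + \frac{297 j}{296}\right) j^{2} = j^{2} \left(j^{2} + \frac{297 j}{296}\right)$)
$\frac{1}{L{\left(322 \right)} + 1142 \left(-145\right)} = \frac{1}{322^{3} \left(\frac{297}{296} + 322\right) + 1142 \left(-145\right)} = \frac{1}{33386248 \cdot \frac{95609}{296} - 165590} = \frac{1}{\frac{399003223129}{37} - 165590} = \frac{1}{\frac{398997096299}{37}} = \frac{37}{398997096299}$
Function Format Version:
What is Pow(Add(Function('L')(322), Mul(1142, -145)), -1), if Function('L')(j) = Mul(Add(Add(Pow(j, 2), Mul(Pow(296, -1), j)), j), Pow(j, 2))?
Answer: Rational(37, 398997096299) ≈ 9.2732e-11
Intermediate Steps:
Function('L')(j) = Mul(Pow(j, 2), Add(Pow(j, 2), Mul(Rational(297, 296), j))) (Function('L')(j) = Mul(Add(Add(Pow(j, 2), Mul(Rational(1, 296), j)), j), Pow(j, 2)) = Mul(Add(Pow(j, 2), Mul(Rational(297, 296), j)), Pow(j, 2)) = Mul(Pow(j, 2), Add(Pow(j, 2), Mul(Rational(297, 296), j))))
Pow(Add(Function('L')(322), Mul(1142, -145)), -1) = Pow(Add(Mul(Pow(322, 3), Add(Rational(297, 296), 322)), Mul(1142, -145)), -1) = Pow(Add(Mul(33386248, Rational(95609, 296)), -165590), -1) = Pow(Add(Rational(399003223129, 37), -165590), -1) = Pow(Rational(398997096299, 37), -1) = Rational(37, 398997096299)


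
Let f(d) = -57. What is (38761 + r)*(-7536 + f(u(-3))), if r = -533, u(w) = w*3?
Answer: -290265204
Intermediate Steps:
u(w) = 3*w
(38761 + r)*(-7536 + f(u(-3))) = (38761 - 533)*(-7536 - 57) = 38228*(-7593) = -290265204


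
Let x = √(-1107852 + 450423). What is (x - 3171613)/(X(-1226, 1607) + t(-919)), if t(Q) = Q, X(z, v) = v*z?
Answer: 3171613/1971101 - I*√657429/1971101 ≈ 1.6091 - 0.00041135*I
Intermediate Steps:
x = I*√657429 (x = √(-657429) = I*√657429 ≈ 810.82*I)
(x - 3171613)/(X(-1226, 1607) + t(-919)) = (I*√657429 - 3171613)/(1607*(-1226) - 919) = (-3171613 + I*√657429)/(-1970182 - 919) = (-3171613 + I*√657429)/(-1971101) = (-3171613 + I*√657429)*(-1/1971101) = 3171613/1971101 - I*√657429/1971101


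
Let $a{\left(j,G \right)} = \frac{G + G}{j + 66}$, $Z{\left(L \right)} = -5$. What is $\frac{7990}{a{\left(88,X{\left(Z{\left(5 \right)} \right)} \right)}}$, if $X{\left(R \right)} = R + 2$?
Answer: $- \frac{615230}{3} \approx -2.0508 \cdot 10^{5}$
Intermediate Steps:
$X{\left(R \right)} = 2 + R$
$a{\left(j,G \right)} = \frac{2 G}{66 + j}$
$\frac{7990}{a{\left(88,X{\left(Z{\left(5 \right)} \right)} \right)}} = \frac{7990}{2 \left(2 - 5\right) \frac{1}{66 + 88}} = \frac{7990}{2 \left(-3\right) \frac{1}{154}} = \frac{7990}{- \frac{3}{77}} = 7990 \left(- \frac{77}{3}\right) = - \frac{615230}{3}$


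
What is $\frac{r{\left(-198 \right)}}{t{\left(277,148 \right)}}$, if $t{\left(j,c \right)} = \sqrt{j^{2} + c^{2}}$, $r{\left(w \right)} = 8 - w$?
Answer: $\frac{206 \sqrt{98633}}{98633} \approx 0.65593$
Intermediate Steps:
$t{\left(j,c \right)} = \sqrt{c^{2} + j^{2}}$
$\frac{r{\left(-198 \right)}}{t{\left(277,148 \right)}} = \frac{8 - -198}{\sqrt{148^{2} + 277^{2}}} = \frac{8 + 198}{\sqrt{21904 + 76729}} = \frac{206}{\sqrt{98633}} = 206 \frac{\sqrt{98633}}{98633} = \frac{206 \sqrt{98633}}{98633}$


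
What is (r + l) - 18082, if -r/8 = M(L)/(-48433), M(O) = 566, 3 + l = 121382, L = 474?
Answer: 5002988129/48433 ≈ 1.0330e+5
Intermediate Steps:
l = 121379 (l = -3 + 121382 = 121379)
r = 4528/48433 (r = -4528/(-48433) = -4528*(-1)/48433 = -8*(-566/48433) = 4528/48433 ≈ 0.093490)
(r + l) - 18082 = (4528/48433 + 121379) - 18082 = 5878753635/48433 - 18082 = 5002988129/48433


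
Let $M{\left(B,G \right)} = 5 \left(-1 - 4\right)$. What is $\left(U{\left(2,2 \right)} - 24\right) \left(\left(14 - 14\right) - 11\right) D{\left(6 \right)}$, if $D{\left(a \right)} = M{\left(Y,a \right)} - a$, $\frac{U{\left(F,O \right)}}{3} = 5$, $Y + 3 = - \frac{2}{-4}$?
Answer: $-3069$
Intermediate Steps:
$Y = - \frac{5}{2}$ ($Y = -3 - \frac{2}{-4} = -3 - - \frac{1}{2} = -3 + \frac{1}{2} = - \frac{5}{2} \approx -2.5$)
$U{\left(F,O \right)} = 15$ ($U{\left(F,O \right)} = 3 \cdot 5 = 15$)
$M{\left(B,G \right)} = -25$ ($M{\left(B,G \right)} = 5 \left(-5\right) = -25$)
$D{\left(a \right)} = -25 - a$
$\left(U{\left(2,2 \right)} - 24\right) \left(\left(14 - 14\right) - 11\right) D{\left(6 \right)} = \left(15 - 24\right) \left(\left(14 - 14\right) - 11\right) \left(-25 - 6\right) = \left(15 - 24\right) \left(0 - 11\right) \left(-25 - 6\right) = \left(-9\right) \left(-11\right) \left(-31\right) = 99 \left(-31\right) = -3069$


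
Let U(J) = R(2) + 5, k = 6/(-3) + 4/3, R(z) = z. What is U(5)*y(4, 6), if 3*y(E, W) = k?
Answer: -14/9 ≈ -1.5556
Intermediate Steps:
k = -⅔ (k = 6*(-⅓) + 4*(⅓) = -2 + 4/3 = -⅔ ≈ -0.66667)
y(E, W) = -2/9 (y(E, W) = (⅓)*(-⅔) = -2/9)
U(J) = 7 (U(J) = 2 + 5 = 7)
U(5)*y(4, 6) = 7*(-2/9) = -14/9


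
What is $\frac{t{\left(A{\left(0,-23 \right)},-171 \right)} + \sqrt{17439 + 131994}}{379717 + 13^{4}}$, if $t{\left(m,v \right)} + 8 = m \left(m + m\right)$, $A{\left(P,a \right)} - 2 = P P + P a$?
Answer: $\frac{\sqrt{149433}}{408278} \approx 0.00094682$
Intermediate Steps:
$A{\left(P,a \right)} = 2 + P^{2} + P a$ ($A{\left(P,a \right)} = 2 + \left(P P + P a\right) = 2 + \left(P^{2} + P a\right) = 2 + P^{2} + P a$)
$t{\left(m,v \right)} = -8 + 2 m^{2}$ ($t{\left(m,v \right)} = -8 + m \left(m + m\right) = -8 + m 2 m = -8 + 2 m^{2}$)
$\frac{t{\left(A{\left(0,-23 \right)},-171 \right)} + \sqrt{17439 + 131994}}{379717 + 13^{4}} = \frac{\left(-8 + 2 \left(2 + 0^{2} + 0 \left(-23\right)\right)^{2}\right) + \sqrt{17439 + 131994}}{379717 + 13^{4}} = \frac{\left(-8 + 2 \left(2 + 0 + 0\right)^{2}\right) + \sqrt{149433}}{379717 + 28561} = \frac{\left(-8 + 2 \cdot 2^{2}\right) + \sqrt{149433}}{408278} = \left(\left(-8 + 2 \cdot 4\right) + \sqrt{149433}\right) \frac{1}{408278} = \left(\left(-8 + 8\right) + \sqrt{149433}\right) \frac{1}{408278} = \left(0 + \sqrt{149433}\right) \frac{1}{408278} = \sqrt{149433} \cdot \frac{1}{408278} = \frac{\sqrt{149433}}{408278}$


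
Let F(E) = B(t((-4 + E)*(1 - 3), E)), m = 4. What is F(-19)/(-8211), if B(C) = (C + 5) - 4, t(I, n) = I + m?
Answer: -1/161 ≈ -0.0062112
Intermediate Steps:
t(I, n) = 4 + I (t(I, n) = I + 4 = 4 + I)
B(C) = 1 + C (B(C) = (5 + C) - 4 = 1 + C)
F(E) = 13 - 2*E (F(E) = 1 + (4 + (-4 + E)*(1 - 3)) = 1 + (4 + (-4 + E)*(-2)) = 1 + (4 + (8 - 2*E)) = 1 + (12 - 2*E) = 13 - 2*E)
F(-19)/(-8211) = (13 - 2*(-19))/(-8211) = (13 + 38)*(-1/8211) = 51*(-1/8211) = -1/161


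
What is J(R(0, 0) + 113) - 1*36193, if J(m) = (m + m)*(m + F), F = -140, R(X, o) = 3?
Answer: -41761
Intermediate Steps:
J(m) = 2*m*(-140 + m) (J(m) = (m + m)*(m - 140) = (2*m)*(-140 + m) = 2*m*(-140 + m))
J(R(0, 0) + 113) - 1*36193 = 2*(3 + 113)*(-140 + (3 + 113)) - 1*36193 = 2*116*(-140 + 116) - 36193 = 2*116*(-24) - 36193 = -5568 - 36193 = -41761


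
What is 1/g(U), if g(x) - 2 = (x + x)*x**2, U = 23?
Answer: 1/24336 ≈ 4.1091e-5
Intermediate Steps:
g(x) = 2 + 2*x**3 (g(x) = 2 + (x + x)*x**2 = 2 + (2*x)*x**2 = 2 + 2*x**3)
1/g(U) = 1/(2 + 2*23**3) = 1/(2 + 2*12167) = 1/(2 + 24334) = 1/24336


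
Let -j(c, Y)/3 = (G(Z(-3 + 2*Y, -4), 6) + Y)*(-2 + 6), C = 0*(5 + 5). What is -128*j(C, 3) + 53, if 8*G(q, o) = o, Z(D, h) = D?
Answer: 5813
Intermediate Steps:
C = 0 (C = 0*10 = 0)
G(q, o) = o/8
j(c, Y) = -9 - 12*Y (j(c, Y) = -3*((⅛)*6 + Y)*(-2 + 6) = -3*(¾ + Y)*4 = -3*(3 + 4*Y) = -9 - 12*Y)
-128*j(C, 3) + 53 = -128*(-9 - 12*3) + 53 = -128*(-9 - 36) + 53 = -128*(-45) + 53 = 5760 + 53 = 5813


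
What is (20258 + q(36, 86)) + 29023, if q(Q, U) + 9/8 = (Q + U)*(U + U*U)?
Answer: 7696671/8 ≈ 9.6208e+5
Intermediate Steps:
q(Q, U) = -9/8 + (Q + U)*(U + U**2) (q(Q, U) = -9/8 + (Q + U)*(U + U*U) = -9/8 + (Q + U)*(U + U**2))
(20258 + q(36, 86)) + 29023 = (20258 + (-9/8 + 86**2 + 86**3 + 36*86 + 36*86**2)) + 29023 = (20258 + (-9/8 + 7396 + 636056 + 3096 + 36*7396)) + 29023 = (20258 + (-9/8 + 7396 + 636056 + 3096 + 266256)) + 29023 = (20258 + 7302423/8) + 29023 = 7464487/8 + 29023 = 7696671/8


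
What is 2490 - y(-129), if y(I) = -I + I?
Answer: 2490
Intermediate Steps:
y(I) = 0
2490 - y(-129) = 2490 - 1*0 = 2490 + 0 = 2490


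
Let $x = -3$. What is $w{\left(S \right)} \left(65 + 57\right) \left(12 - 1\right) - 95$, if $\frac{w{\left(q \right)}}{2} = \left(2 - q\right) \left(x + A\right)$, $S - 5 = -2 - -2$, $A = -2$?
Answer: $40165$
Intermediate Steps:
$S = 5$ ($S = 5 - 0 = 5 + \left(-2 + 2\right) = 5 + 0 = 5$)
$w{\left(q \right)} = -20 + 10 q$ ($w{\left(q \right)} = 2 \left(2 - q\right) \left(-3 - 2\right) = 2 \left(2 - q\right) \left(-5\right) = 2 \left(-10 + 5 q\right) = -20 + 10 q$)
$w{\left(S \right)} \left(65 + 57\right) \left(12 - 1\right) - 95 = \left(-20 + 10 \cdot 5\right) \left(65 + 57\right) \left(12 - 1\right) - 95 = \left(-20 + 50\right) 122 \cdot 11 - 95 = 30 \cdot 1342 - 95 = 40260 - 95 = 40165$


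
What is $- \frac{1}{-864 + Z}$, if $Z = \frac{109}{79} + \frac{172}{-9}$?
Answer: $\frac{711}{626911} \approx 0.0011341$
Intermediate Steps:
$Z = - \frac{12607}{711}$ ($Z = 109 \cdot \frac{1}{79} + 172 \left(- \frac{1}{9}\right) = \frac{109}{79} - \frac{172}{9} = - \frac{12607}{711} \approx -17.731$)
$- \frac{1}{-864 + Z} = - \frac{1}{-864 - \frac{12607}{711}} = - \frac{1}{- \frac{626911}{711}} = \left(-1\right) \left(- \frac{711}{626911}\right) = \frac{711}{626911}$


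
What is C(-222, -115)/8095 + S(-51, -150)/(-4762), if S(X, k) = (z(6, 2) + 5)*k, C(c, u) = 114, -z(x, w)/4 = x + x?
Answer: -25834941/19274195 ≈ -1.3404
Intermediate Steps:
z(x, w) = -8*x (z(x, w) = -4*(x + x) = -8*x)
S(X, k) = -43*k (S(X, k) = (-8*6 + 5)*k = (-48 + 5)*k = -43*k)
C(-222, -115)/8095 + S(-51, -150)/(-4762) = 114/8095 - 43*(-150)/(-4762) = 114*(1/8095) + 6450*(-1/4762) = 114/8095 - 3225/2381 = -25834941/19274195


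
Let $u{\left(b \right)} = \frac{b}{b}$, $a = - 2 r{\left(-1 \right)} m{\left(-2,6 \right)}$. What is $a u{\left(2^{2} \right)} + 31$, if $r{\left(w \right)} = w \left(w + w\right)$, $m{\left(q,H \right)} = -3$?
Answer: $43$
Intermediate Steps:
$r{\left(w \right)} = 2 w^{2}$ ($r{\left(w \right)} = w 2 w = 2 w^{2}$)
$a = 12$ ($a = - 2 \cdot 2 \left(-1\right)^{2} \left(-3\right) = - 2 \cdot 2 \cdot 1 \left(-3\right) = \left(-2\right) 2 \left(-3\right) = \left(-4\right) \left(-3\right) = 12$)
$u{\left(b \right)} = 1$
$a u{\left(2^{2} \right)} + 31 = 12 \cdot 1 + 31 = 12 + 31 = 43$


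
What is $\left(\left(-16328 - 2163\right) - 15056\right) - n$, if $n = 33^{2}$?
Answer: $-34636$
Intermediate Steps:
$n = 1089$
$\left(\left(-16328 - 2163\right) - 15056\right) - n = \left(\left(-16328 - 2163\right) - 15056\right) - 1089 = \left(-18491 - 15056\right) - 1089 = -33547 - 1089 = -34636$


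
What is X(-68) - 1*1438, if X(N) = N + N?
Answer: -1574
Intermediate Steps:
X(N) = 2*N
X(-68) - 1*1438 = 2*(-68) - 1*1438 = -136 - 1438 = -1574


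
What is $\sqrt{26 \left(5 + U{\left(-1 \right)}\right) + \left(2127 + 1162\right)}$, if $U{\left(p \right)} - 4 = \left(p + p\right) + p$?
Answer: $\sqrt{3445} \approx 58.694$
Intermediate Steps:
$U{\left(p \right)} = 4 + 3 p$ ($U{\left(p \right)} = 4 + \left(\left(p + p\right) + p\right) = 4 + \left(2 p + p\right) = 4 + 3 p$)
$\sqrt{26 \left(5 + U{\left(-1 \right)}\right) + \left(2127 + 1162\right)} = \sqrt{26 \left(5 + \left(4 + 3 \left(-1\right)\right)\right) + \left(2127 + 1162\right)} = \sqrt{26 \left(5 + \left(4 - 3\right)\right) + 3289} = \sqrt{26 \left(5 + 1\right) + 3289} = \sqrt{26 \cdot 6 + 3289} = \sqrt{156 + 3289} = \sqrt{3445}$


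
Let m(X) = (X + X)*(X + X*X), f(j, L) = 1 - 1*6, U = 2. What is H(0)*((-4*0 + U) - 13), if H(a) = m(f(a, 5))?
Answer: 2200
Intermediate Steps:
f(j, L) = -5 (f(j, L) = 1 - 6 = -5)
m(X) = 2*X*(X + X²) (m(X) = (2*X)*(X + X²) = 2*X*(X + X²))
H(a) = -200 (H(a) = 2*(-5)²*(1 - 5) = 2*25*(-4) = -200)
H(0)*((-4*0 + U) - 13) = -200*((-4*0 + 2) - 13) = -200*((0 + 2) - 13) = -200*(2 - 13) = -200*(-11) = 2200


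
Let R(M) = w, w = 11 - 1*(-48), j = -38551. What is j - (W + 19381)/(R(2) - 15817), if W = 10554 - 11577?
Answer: -303734150/7879 ≈ -38550.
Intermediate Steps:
W = -1023
w = 59 (w = 11 + 48 = 59)
R(M) = 59
j - (W + 19381)/(R(2) - 15817) = -38551 - (-1023 + 19381)/(59 - 15817) = -38551 - 18358/(-15758) = -38551 - 18358*(-1)/15758 = -38551 - 1*(-9179/7879) = -38551 + 9179/7879 = -303734150/7879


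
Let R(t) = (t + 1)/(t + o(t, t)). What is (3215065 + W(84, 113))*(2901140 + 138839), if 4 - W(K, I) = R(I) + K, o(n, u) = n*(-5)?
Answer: 2208808209359993/226 ≈ 9.7735e+12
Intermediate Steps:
o(n, u) = -5*n
R(t) = -(1 + t)/(4*t) (R(t) = (t + 1)/(t - 5*t) = (1 + t)/((-4*t)) = (1 + t)*(-1/(4*t)) = -(1 + t)/(4*t))
W(K, I) = 4 - K - (-1 - I)/(4*I) (W(K, I) = 4 - ((-1 - I)/(4*I) + K) = 4 - (K + (-1 - I)/(4*I)) = 4 + (-K - (-1 - I)/(4*I)) = 4 - K - (-1 - I)/(4*I))
(3215065 + W(84, 113))*(2901140 + 138839) = (3215065 + (17/4 - 1*84 + (¼)/113))*(2901140 + 138839) = (3215065 + (17/4 - 84 + (¼)*(1/113)))*3039979 = (3215065 + (17/4 - 84 + 1/452))*3039979 = (3215065 - 18023/226)*3039979 = (726586667/226)*3039979 = 2208808209359993/226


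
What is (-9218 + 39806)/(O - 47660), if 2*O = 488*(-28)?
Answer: -2549/4541 ≈ -0.56133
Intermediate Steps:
O = -6832 (O = (488*(-28))/2 = (½)*(-13664) = -6832)
(-9218 + 39806)/(O - 47660) = (-9218 + 39806)/(-6832 - 47660) = 30588/(-54492) = 30588*(-1/54492) = -2549/4541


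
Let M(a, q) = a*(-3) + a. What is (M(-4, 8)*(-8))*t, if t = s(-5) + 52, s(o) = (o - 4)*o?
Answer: -6208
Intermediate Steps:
s(o) = o*(-4 + o) (s(o) = (-4 + o)*o = o*(-4 + o))
M(a, q) = -2*a (M(a, q) = -3*a + a = -2*a)
t = 97 (t = -5*(-4 - 5) + 52 = -5*(-9) + 52 = 45 + 52 = 97)
(M(-4, 8)*(-8))*t = (-2*(-4)*(-8))*97 = (8*(-8))*97 = -64*97 = -6208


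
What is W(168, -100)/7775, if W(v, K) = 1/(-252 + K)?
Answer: -1/2736800 ≈ -3.6539e-7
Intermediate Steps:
W(168, -100)/7775 = 1/(-252 - 100*7775) = (1/7775)/(-352) = -1/352*1/7775 = -1/2736800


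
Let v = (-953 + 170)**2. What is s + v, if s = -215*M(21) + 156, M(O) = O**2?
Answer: 518430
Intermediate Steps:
s = -94659 (s = -215*21**2 + 156 = -215*441 + 156 = -94815 + 156 = -94659)
v = 613089 (v = (-783)**2 = 613089)
s + v = -94659 + 613089 = 518430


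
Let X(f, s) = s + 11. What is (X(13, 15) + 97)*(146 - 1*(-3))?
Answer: 18327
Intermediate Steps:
X(f, s) = 11 + s
(X(13, 15) + 97)*(146 - 1*(-3)) = ((11 + 15) + 97)*(146 - 1*(-3)) = (26 + 97)*(146 + 3) = 123*149 = 18327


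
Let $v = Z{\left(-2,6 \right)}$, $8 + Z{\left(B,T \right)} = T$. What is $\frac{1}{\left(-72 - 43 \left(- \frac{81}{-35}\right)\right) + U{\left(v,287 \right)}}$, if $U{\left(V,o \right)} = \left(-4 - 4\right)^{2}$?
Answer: $- \frac{35}{3763} \approx -0.0093011$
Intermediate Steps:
$Z{\left(B,T \right)} = -8 + T$
$v = -2$ ($v = -8 + 6 = -2$)
$U{\left(V,o \right)} = 64$ ($U{\left(V,o \right)} = \left(-8\right)^{2} = 64$)
$\frac{1}{\left(-72 - 43 \left(- \frac{81}{-35}\right)\right) + U{\left(v,287 \right)}} = \frac{1}{\left(-72 - 43 \left(- \frac{81}{-35}\right)\right) + 64} = \frac{1}{\left(-72 - 43 \left(\left(-81\right) \left(- \frac{1}{35}\right)\right)\right) + 64} = \frac{1}{\left(-72 - \frac{3483}{35}\right) + 64} = \frac{1}{- \frac{6003}{35} + 64} = \frac{1}{- \frac{3763}{35}} = - \frac{35}{3763}$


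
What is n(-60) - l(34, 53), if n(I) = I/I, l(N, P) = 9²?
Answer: -80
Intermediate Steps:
l(N, P) = 81
n(I) = 1
n(-60) - l(34, 53) = 1 - 1*81 = 1 - 81 = -80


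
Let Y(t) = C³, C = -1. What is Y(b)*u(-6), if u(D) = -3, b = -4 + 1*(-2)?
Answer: 3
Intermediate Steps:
b = -6 (b = -4 - 2 = -6)
Y(t) = -1 (Y(t) = (-1)³ = -1)
Y(b)*u(-6) = -1*(-3) = 3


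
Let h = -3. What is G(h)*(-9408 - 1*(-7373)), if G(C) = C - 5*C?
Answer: -24420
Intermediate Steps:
G(C) = -4*C
G(h)*(-9408 - 1*(-7373)) = (-4*(-3))*(-9408 - 1*(-7373)) = 12*(-9408 + 7373) = 12*(-2035) = -24420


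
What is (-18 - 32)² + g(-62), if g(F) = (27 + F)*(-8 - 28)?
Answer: 3760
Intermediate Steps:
g(F) = -972 - 36*F (g(F) = (27 + F)*(-36) = -972 - 36*F)
(-18 - 32)² + g(-62) = (-18 - 32)² + (-972 - 36*(-62)) = (-50)² + (-972 + 2232) = 2500 + 1260 = 3760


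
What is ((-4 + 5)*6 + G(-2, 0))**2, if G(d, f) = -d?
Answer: 64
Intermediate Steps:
((-4 + 5)*6 + G(-2, 0))**2 = ((-4 + 5)*6 - 1*(-2))**2 = (1*6 + 2)**2 = (6 + 2)**2 = 8**2 = 64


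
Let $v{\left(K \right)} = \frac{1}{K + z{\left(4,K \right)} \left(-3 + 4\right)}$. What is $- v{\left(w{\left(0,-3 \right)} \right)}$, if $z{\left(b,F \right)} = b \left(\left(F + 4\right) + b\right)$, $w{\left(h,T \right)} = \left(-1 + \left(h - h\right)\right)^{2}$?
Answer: $- \frac{1}{37} \approx -0.027027$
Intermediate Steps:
$w{\left(h,T \right)} = 1$ ($w{\left(h,T \right)} = \left(-1 + 0\right)^{2} = \left(-1\right)^{2} = 1$)
$z{\left(b,F \right)} = b \left(4 + F + b\right)$ ($z{\left(b,F \right)} = b \left(\left(4 + F\right) + b\right) = b \left(4 + F + b\right)$)
$v{\left(K \right)} = \frac{1}{32 + 5 K}$ ($v{\left(K \right)} = \frac{1}{K + 4 \left(4 + K + 4\right) \left(-3 + 4\right)} = \frac{1}{K + 4 \left(8 + K\right) 1} = \frac{1}{K + \left(32 + 4 K\right) 1} = \frac{1}{K + \left(32 + 4 K\right)} = \frac{1}{32 + 5 K}$)
$- v{\left(w{\left(0,-3 \right)} \right)} = - \frac{1}{32 + 5 \cdot 1} = - \frac{1}{32 + 5} = - \frac{1}{37}$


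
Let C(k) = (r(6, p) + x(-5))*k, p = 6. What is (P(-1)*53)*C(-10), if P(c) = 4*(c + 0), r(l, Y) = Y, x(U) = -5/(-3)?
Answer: 48760/3 ≈ 16253.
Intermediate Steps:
x(U) = 5/3 (x(U) = -5*(-⅓) = 5/3)
C(k) = 23*k/3 (C(k) = (6 + 5/3)*k = 23*k/3)
P(c) = 4*c
(P(-1)*53)*C(-10) = ((4*(-1))*53)*((23/3)*(-10)) = -4*53*(-230/3) = -212*(-230/3) = 48760/3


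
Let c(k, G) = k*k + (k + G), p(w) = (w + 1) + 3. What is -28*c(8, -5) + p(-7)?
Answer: -1879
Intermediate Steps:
p(w) = 4 + w (p(w) = (1 + w) + 3 = 4 + w)
c(k, G) = G + k + k² (c(k, G) = k² + (G + k) = G + k + k²)
-28*c(8, -5) + p(-7) = -28*(-5 + 8 + 8²) + (4 - 7) = -28*(-5 + 8 + 64) - 3 = -28*67 - 3 = -1876 - 3 = -1879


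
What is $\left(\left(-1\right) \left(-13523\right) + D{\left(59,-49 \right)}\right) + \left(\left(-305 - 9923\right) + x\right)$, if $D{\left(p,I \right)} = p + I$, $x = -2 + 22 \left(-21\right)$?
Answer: $2841$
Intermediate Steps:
$x = -464$ ($x = -2 - 462 = -464$)
$D{\left(p,I \right)} = I + p$
$\left(\left(-1\right) \left(-13523\right) + D{\left(59,-49 \right)}\right) + \left(\left(-305 - 9923\right) + x\right) = \left(\left(-1\right) \left(-13523\right) + \left(-49 + 59\right)\right) - 10692 = \left(13523 + 10\right) - 10692 = 13533 - 10692 = 2841$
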